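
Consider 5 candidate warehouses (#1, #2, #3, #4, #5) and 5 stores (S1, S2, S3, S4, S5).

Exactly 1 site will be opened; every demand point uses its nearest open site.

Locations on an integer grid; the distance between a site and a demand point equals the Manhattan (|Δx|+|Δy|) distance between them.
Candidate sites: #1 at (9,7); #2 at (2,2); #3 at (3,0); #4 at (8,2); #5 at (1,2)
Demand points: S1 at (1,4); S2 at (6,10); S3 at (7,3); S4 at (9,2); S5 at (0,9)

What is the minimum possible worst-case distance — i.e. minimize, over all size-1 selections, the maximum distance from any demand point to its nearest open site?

Open {#1}.
  Farthest demand point is S1 at distance 11 (to #1); all others are ≤ 11.
With {#2} the worst case is 12.
With {#3} the worst case is 13.
No size-1 selection achieves below 11.

11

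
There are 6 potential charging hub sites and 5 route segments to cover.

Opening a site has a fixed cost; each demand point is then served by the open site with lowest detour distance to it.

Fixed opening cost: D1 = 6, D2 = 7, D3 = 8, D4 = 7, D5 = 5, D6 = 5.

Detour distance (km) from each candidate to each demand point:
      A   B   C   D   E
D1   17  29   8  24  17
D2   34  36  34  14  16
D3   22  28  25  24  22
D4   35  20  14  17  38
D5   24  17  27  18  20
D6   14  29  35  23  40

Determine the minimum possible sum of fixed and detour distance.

Open {D1, D5}: assign each demand point to its cheapest open site.
  A→D1 17, B→D5 17, C→D1 8, D→D5 18, E→D1 17
  detour distance 77, fixed 11 → total 88.
Compare {D1, D2, D5}: detour distance 72 + fixed 18 = 90.
Compare {D1, D5, D6}: detour distance 74 + fixed 16 = 90.
Compare {D1, D4}: detour distance 79 + fixed 13 = 92.
All other subsets cost ≥ 90. Minimum total cost: 88.

88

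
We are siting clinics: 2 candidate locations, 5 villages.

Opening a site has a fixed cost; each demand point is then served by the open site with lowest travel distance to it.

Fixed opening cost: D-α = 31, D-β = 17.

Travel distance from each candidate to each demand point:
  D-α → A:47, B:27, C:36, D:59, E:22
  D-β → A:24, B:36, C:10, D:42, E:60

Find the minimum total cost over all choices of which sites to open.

Open {D-α, D-β}: assign each demand point to its cheapest open site.
  A→D-β 24, B→D-α 27, C→D-β 10, D→D-β 42, E→D-α 22
  travel distance 125, fixed 48 → total 173.
Compare {D-β}: travel distance 172 + fixed 17 = 189.
Compare {D-α}: travel distance 191 + fixed 31 = 222.

173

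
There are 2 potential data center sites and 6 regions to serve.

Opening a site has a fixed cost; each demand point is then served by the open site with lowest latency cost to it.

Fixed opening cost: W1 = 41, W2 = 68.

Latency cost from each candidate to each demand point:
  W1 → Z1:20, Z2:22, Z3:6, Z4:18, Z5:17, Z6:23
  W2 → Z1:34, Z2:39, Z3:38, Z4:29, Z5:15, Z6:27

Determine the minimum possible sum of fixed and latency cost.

147

Open {W1}: assign each demand point to its cheapest open site.
  Z1→W1 20, Z2→W1 22, Z3→W1 6, Z4→W1 18, Z5→W1 17, Z6→W1 23
  latency cost 106, fixed 41 → total 147.
Compare {W1, W2}: latency cost 104 + fixed 109 = 213.
Compare {W2}: latency cost 182 + fixed 68 = 250.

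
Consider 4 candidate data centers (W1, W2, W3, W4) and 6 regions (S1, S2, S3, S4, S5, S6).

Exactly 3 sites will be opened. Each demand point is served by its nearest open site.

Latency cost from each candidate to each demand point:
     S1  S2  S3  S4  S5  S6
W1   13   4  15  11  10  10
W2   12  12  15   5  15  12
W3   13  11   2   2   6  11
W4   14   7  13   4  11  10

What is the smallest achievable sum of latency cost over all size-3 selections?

36

Open {W1, W2, W3}.
  S1→W2 12, S2→W1 4, S3→W3 2, S4→W3 2, S5→W3 6, S6→W1 10  ⇒ total 36.
Compare {W1, W3, W4}: total 37.
Compare {W2, W3, W4}: total 39.
No size-3 selection does better; minimum is 36.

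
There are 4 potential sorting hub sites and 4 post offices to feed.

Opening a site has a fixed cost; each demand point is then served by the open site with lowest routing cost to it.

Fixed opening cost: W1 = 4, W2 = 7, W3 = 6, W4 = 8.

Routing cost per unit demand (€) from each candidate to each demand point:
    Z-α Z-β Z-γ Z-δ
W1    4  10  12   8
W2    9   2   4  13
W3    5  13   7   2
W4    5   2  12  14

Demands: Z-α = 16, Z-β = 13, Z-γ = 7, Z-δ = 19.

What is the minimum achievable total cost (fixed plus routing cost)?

173

Open {W1, W2, W3}: assign each demand point to its cheapest open site.
  Z-α→W1 16×4=64, Z-β→W2 13×2=26, Z-γ→W2 7×4=28, Z-δ→W3 19×2=38
  routing cost 156, fixed 17 → total 173.
Compare {W1, W2, W3, W4}: routing cost 156 + fixed 25 = 181.
Compare {W2, W3}: routing cost 172 + fixed 13 = 185.
Compare {W2, W3, W4}: routing cost 172 + fixed 21 = 193.
All other subsets cost ≥ 181. Minimum total cost: 173.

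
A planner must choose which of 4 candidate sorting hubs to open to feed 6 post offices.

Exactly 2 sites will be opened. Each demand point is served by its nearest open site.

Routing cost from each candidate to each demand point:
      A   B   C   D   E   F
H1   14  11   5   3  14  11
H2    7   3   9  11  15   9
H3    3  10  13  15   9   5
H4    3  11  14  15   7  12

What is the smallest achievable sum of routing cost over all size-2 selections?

Open {H1, H3}.
  A→H3 3, B→H3 10, C→H1 5, D→H1 3, E→H3 9, F→H3 5  ⇒ total 35.
Compare {H1, H4}: total 40.
Compare {H2, H3}: total 40.
No size-2 selection does better; minimum is 35.

35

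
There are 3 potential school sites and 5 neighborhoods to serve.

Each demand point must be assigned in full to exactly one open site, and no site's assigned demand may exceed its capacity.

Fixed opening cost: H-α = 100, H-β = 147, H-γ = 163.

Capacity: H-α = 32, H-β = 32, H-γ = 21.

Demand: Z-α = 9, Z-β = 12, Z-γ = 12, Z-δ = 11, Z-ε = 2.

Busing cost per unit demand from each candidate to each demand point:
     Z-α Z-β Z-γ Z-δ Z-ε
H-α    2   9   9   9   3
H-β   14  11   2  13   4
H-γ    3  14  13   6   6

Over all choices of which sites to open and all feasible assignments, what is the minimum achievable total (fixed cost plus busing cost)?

Open {H-α, H-β}; cheapest assignment that respects the capacities:
  H-α (cap 32, load 32): Z-α, Z-β, Z-δ — cost 9×2 + 12×9 + 11×9 = 225
  H-β (cap 32, load 14): Z-γ, Z-ε — cost 12×2 + 2×4 = 32
  Shipping 257, fixed 247 → total 504.
  Any other capacity-feasible assignment to {H-α, H-β} ships for at least 257.
Compare {H-β, H-γ}: its best feasible assignment gives total 567.
Compare {H-α, H-γ}: its best feasible assignment gives total 578.
Every other set of open sites that can feasibly serve all demand totals ≥ 567 even under its best assignment. Minimum: 504.

504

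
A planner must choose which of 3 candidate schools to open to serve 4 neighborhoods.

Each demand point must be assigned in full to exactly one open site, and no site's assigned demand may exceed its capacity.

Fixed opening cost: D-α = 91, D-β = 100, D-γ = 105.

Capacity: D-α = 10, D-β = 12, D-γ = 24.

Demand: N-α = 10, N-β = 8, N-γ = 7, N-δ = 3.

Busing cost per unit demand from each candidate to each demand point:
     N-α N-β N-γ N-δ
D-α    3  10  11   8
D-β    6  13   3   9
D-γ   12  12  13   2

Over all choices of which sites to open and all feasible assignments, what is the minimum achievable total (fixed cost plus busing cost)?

Open {D-α, D-γ}; cheapest assignment that respects the capacities:
  D-α (cap 10, load 10): N-α — cost 10×3 = 30
  D-γ (cap 24, load 18): N-β, N-γ, N-δ — cost 8×12 + 7×13 + 3×2 = 193
  Shipping 223, fixed 196 → total 419.
  Any other capacity-feasible assignment to {D-α, D-γ} ships for at least 223.
Compare {D-β, D-γ}: its best feasible assignment gives total 448.
Compare {D-α, D-β, D-γ}: its best feasible assignment gives total 449.
Every other set of open sites that can feasibly serve all demand totals ≥ 448 even under its best assignment. Minimum: 419.

419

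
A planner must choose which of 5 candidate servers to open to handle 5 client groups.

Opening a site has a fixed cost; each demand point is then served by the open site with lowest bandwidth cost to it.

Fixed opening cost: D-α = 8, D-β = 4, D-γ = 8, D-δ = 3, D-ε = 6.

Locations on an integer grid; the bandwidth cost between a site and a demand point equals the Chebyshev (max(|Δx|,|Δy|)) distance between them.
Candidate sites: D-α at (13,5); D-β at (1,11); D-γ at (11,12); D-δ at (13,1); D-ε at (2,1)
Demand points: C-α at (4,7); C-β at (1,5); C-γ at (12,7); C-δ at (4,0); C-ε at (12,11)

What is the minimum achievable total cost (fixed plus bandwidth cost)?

32

Open {D-γ, D-ε}: assign each demand point to its cheapest open site.
  C-α→D-ε 6, C-β→D-ε 4, C-γ→D-γ 5, C-δ→D-ε 2, C-ε→D-γ 1
  bandwidth cost 18, fixed 14 → total 32.
Compare {D-α, D-ε}: bandwidth cost 20 + fixed 14 = 34.
Compare {D-β, D-γ, D-ε}: bandwidth cost 16 + fixed 18 = 34.
Compare {D-γ, D-δ, D-ε}: bandwidth cost 18 + fixed 17 = 35.
All other subsets cost ≥ 34. Minimum total cost: 32.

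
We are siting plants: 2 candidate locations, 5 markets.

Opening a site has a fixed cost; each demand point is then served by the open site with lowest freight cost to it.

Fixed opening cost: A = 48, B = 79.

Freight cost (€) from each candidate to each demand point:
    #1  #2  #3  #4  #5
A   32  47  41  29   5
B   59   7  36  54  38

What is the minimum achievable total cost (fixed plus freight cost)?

202

Open {A}: assign each demand point to its cheapest open site.
  #1→A 32, #2→A 47, #3→A 41, #4→A 29, #5→A 5
  freight cost 154, fixed 48 → total 202.
Compare {A, B}: freight cost 109 + fixed 127 = 236.
Compare {B}: freight cost 194 + fixed 79 = 273.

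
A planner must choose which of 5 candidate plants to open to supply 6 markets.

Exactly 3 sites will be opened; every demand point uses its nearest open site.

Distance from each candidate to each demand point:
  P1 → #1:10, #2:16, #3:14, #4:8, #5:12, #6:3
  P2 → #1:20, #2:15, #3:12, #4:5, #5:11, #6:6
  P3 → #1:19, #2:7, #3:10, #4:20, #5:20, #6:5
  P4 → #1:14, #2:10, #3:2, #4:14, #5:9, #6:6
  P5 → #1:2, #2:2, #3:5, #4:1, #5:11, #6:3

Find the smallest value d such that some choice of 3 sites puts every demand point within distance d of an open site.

Open {P1, P4, P5}.
  Farthest demand point is #5 at distance 9 (to P4); all others are ≤ 9.
With {P2, P4, P5} the worst case is 9.
With {P3, P4, P5} the worst case is 9.
No size-3 selection achieves below 9.

9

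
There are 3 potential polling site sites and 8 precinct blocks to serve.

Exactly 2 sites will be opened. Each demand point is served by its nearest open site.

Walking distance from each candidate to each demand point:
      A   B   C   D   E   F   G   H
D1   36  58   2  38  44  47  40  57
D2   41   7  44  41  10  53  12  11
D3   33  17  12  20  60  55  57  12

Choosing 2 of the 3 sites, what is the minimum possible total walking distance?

158

Open {D2, D3}.
  A→D3 33, B→D2 7, C→D3 12, D→D3 20, E→D2 10, F→D2 53, G→D2 12, H→D2 11  ⇒ total 158.
Compare {D1, D2}: total 163.
Compare {D1, D3}: total 215.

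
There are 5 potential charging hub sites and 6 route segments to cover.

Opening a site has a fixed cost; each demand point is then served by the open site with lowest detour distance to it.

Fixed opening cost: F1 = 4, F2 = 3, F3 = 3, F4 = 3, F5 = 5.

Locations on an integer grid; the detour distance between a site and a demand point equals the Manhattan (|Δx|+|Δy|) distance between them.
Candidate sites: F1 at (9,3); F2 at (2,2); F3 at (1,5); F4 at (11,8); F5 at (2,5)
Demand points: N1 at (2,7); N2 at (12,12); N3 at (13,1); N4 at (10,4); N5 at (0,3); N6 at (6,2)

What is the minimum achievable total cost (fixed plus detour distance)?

33

Open {F1, F3, F4}: assign each demand point to its cheapest open site.
  N1→F3 3, N2→F4 5, N3→F1 6, N4→F1 2, N5→F3 3, N6→F1 4
  detour distance 23, fixed 10 → total 33.
Compare {F1, F2, F4}: detour distance 25 + fixed 10 = 35.
Compare {F1, F4, F5}: detour distance 23 + fixed 12 = 35.
Compare {F1, F2, F3, F4}: detour distance 23 + fixed 13 = 36.
All other subsets cost ≥ 35. Minimum total cost: 33.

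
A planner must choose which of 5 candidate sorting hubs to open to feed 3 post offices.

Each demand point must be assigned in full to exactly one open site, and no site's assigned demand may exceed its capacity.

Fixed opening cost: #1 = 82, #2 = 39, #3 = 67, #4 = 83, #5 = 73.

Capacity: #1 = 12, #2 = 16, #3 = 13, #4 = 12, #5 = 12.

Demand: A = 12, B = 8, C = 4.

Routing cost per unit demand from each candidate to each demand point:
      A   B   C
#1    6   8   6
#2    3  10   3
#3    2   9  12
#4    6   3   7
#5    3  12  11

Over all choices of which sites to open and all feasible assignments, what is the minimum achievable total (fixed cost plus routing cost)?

194

Open {#2, #4}; cheapest assignment that respects the capacities:
  #2 (cap 16, load 16): A, C — cost 12×3 + 4×3 = 48
  #4 (cap 12, load 8): B — cost 8×3 = 24
  Shipping 72, fixed 122 → total 194.
  Any other capacity-feasible assignment to {#2, #4} ships for at least 72.
Compare {#2, #3}: its best feasible assignment gives total 222.
Compare {#3, #4}: its best feasible assignment gives total 226.
Every other set of open sites that can feasibly serve all demand totals ≥ 222 even under its best assignment. Minimum: 194.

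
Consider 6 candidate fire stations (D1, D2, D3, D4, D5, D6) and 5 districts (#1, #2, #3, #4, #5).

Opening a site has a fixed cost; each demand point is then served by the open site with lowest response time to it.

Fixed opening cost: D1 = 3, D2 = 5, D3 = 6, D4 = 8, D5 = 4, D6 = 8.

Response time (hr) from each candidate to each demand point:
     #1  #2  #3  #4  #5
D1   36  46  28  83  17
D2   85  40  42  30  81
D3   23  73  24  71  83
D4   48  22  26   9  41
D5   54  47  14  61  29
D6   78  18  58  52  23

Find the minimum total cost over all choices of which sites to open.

Open {D1, D3, D4, D5}: assign each demand point to its cheapest open site.
  #1→D3 23, #2→D4 22, #3→D5 14, #4→D4 9, #5→D1 17
  response time 85, fixed 21 → total 106.
Compare {D1, D3, D4, D5, D6}: response time 81 + fixed 29 = 110.
Compare {D1, D2, D3, D4, D5}: response time 85 + fixed 26 = 111.
Compare {D1, D3, D4}: response time 95 + fixed 17 = 112.
All other subsets cost ≥ 110. Minimum total cost: 106.

106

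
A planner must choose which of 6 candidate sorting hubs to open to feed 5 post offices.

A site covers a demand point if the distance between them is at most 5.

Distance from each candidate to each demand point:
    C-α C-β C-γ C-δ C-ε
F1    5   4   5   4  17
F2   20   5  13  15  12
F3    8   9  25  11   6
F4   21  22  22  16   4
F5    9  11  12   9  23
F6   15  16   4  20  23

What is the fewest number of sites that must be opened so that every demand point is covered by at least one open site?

Coverage sets (demand points within 5 of each site):
  F1: {C-α, C-β, C-γ, C-δ}
  F2: {C-β}
  F3: {}
  F4: {C-ε}
  F5: {}
  F6: {C-γ}
No single site covers all 5 demand points.
But {F1, F4} covers everything, so the minimum is 2.

2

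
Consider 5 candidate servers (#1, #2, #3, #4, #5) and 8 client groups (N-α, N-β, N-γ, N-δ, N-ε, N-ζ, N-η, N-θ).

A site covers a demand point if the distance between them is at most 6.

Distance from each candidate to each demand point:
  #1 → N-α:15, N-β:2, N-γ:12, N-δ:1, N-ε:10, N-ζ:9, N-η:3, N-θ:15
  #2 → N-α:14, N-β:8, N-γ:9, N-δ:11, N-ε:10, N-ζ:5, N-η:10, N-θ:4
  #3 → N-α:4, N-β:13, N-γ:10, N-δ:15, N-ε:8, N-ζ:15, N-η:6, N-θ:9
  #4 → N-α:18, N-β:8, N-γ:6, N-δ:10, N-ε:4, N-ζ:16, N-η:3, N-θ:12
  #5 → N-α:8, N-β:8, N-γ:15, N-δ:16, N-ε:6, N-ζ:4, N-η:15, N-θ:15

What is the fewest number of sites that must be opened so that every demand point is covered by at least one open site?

Coverage sets (demand points within 6 of each site):
  #1: {N-β, N-δ, N-η}
  #2: {N-ζ, N-θ}
  #3: {N-α, N-η}
  #4: {N-γ, N-ε, N-η}
  #5: {N-ε, N-ζ}
No 3 sites suffice: every size-3 union leaves at least one demand point uncovered.
But {#1, #2, #3, #4} covers everything, so the minimum is 4.

4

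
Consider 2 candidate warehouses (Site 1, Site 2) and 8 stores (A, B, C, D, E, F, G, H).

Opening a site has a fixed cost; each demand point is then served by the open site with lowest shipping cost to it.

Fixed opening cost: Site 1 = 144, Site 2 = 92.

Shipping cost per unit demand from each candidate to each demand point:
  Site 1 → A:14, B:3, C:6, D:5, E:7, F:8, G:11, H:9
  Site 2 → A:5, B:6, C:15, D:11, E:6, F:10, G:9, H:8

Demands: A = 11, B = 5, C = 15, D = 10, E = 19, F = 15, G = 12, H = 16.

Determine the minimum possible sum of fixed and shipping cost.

Open {Site 1, Site 2}: assign each demand point to its cheapest open site.
  A→Site 2 11×5=55, B→Site 1 5×3=15, C→Site 1 15×6=90, D→Site 1 10×5=50, E→Site 2 19×6=114, F→Site 1 15×8=120, G→Site 2 12×9=108, H→Site 2 16×8=128
  shipping cost 680, fixed 236 → total 916.
Compare {Site 1}: shipping cost 838 + fixed 144 = 982.
Compare {Site 2}: shipping cost 920 + fixed 92 = 1012.

916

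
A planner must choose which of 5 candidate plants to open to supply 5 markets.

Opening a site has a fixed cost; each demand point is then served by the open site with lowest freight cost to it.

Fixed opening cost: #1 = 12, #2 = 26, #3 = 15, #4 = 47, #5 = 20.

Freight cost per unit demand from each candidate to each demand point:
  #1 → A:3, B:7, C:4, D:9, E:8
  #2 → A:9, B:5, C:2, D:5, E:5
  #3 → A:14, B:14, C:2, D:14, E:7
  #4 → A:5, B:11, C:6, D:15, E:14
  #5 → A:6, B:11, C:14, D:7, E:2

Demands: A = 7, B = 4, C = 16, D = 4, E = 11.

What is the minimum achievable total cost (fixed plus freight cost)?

173

Open {#1, #2, #5}: assign each demand point to its cheapest open site.
  A→#1 7×3=21, B→#2 4×5=20, C→#2 16×2=32, D→#2 4×5=20, E→#5 11×2=22
  freight cost 115, fixed 58 → total 173.
Compare {#1, #3, #5}: freight cost 131 + fixed 47 = 178.
Compare {#2, #5}: freight cost 136 + fixed 46 = 182.
Compare {#1, #2}: freight cost 148 + fixed 38 = 186.
All other subsets cost ≥ 178. Minimum total cost: 173.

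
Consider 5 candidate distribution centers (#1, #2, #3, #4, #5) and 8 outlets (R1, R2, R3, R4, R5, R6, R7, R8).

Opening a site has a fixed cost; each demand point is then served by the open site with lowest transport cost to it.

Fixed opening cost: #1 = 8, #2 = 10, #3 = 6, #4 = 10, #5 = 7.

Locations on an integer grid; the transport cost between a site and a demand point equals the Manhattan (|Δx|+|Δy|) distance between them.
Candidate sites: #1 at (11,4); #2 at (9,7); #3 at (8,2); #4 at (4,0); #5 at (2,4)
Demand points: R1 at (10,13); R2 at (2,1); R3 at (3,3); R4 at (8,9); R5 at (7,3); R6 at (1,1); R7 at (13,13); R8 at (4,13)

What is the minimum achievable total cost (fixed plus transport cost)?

63

Open {#2, #5}: assign each demand point to its cheapest open site.
  R1→#2 7, R2→#5 3, R3→#5 2, R4→#2 3, R5→#2 6, R6→#5 4, R7→#2 10, R8→#2 11
  transport cost 46, fixed 17 → total 63.
Compare {#2, #3, #5}: transport cost 42 + fixed 23 = 65.
Compare {#2, #4}: transport cost 48 + fixed 20 = 68.
Compare {#1, #5}: transport cost 54 + fixed 15 = 69.
All other subsets cost ≥ 65. Minimum total cost: 63.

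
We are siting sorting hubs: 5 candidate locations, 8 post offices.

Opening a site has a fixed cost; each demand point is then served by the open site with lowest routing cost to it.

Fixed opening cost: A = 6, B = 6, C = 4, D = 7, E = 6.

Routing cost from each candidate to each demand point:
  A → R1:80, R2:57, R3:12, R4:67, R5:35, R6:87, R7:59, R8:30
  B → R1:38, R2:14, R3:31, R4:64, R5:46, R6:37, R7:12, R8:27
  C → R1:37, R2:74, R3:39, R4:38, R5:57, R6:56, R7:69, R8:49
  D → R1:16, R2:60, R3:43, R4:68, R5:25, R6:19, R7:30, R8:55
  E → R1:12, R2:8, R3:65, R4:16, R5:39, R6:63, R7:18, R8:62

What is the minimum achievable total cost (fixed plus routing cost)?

Open {A, B, D, E}: assign each demand point to its cheapest open site.
  R1→E 12, R2→E 8, R3→A 12, R4→E 16, R5→D 25, R6→D 19, R7→B 12, R8→B 27
  routing cost 131, fixed 25 → total 156.
Compare {A, D, E}: routing cost 140 + fixed 19 = 159.
Compare {A, B, C, D, E}: routing cost 131 + fixed 29 = 160.
Compare {A, C, D, E}: routing cost 140 + fixed 23 = 163.
All other subsets cost ≥ 159. Minimum total cost: 156.

156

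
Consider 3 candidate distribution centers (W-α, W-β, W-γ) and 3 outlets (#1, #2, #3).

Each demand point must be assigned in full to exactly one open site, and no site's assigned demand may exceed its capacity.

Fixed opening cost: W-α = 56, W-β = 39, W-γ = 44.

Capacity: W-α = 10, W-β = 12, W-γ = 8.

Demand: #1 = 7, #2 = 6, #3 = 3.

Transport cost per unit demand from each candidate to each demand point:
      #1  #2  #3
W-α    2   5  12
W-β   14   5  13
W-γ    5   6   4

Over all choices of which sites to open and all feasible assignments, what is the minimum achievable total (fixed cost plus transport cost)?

175

Open {W-α, W-β}; cheapest assignment that respects the capacities:
  W-α (cap 10, load 10): #1, #3 — cost 7×2 + 3×12 = 50
  W-β (cap 12, load 6): #2 — cost 6×5 = 30
  Shipping 80, fixed 95 → total 175.
  Any other capacity-feasible assignment to {W-α, W-β} ships for at least 80.
Compare {W-α, W-γ}: its best feasible assignment gives total 186.
Compare {W-β, W-γ}: its best feasible assignment gives total 187.
Every other set of open sites that can feasibly serve all demand totals ≥ 186 even under its best assignment. Minimum: 175.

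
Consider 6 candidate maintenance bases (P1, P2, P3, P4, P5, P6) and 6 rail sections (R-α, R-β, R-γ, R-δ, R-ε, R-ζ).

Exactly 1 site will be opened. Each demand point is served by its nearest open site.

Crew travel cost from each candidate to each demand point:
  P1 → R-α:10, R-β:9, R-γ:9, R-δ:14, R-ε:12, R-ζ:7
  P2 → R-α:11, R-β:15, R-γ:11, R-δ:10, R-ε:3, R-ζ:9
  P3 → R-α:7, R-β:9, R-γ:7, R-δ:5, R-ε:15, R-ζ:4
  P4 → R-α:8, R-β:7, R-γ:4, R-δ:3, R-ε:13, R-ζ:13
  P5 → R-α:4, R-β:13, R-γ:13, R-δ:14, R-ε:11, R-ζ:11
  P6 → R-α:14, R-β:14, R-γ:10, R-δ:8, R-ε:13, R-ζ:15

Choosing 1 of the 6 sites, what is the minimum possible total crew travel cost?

Open {P3}.
  R-α→P3 7, R-β→P3 9, R-γ→P3 7, R-δ→P3 5, R-ε→P3 15, R-ζ→P3 4  ⇒ total 47.
Compare {P4}: total 48.
Compare {P2}: total 59.
No size-1 selection does better; minimum is 47.

47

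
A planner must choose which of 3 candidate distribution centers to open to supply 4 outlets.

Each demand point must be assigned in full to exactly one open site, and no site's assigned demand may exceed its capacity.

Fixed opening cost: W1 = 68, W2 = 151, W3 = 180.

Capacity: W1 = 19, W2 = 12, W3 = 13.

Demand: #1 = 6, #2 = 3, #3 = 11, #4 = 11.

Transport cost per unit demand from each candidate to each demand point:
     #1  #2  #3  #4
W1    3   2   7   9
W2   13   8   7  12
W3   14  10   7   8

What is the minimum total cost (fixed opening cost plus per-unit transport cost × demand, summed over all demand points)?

Open {W1, W2, W3}; cheapest assignment that respects the capacities:
  W1 (cap 19, load 9): #1, #2 — cost 6×3 + 3×2 = 24
  W2 (cap 12, load 11): #3 — cost 11×7 = 77
  W3 (cap 13, load 11): #4 — cost 11×8 = 88
  Shipping 189, fixed 399 → total 588.
  Any other capacity-feasible assignment to {W1, W2, W3} ships for at least 189.
Total demand is 31; every other set of sites either has combined capacity below 31 or cannot fit the demands without splitting one across sites, so {W1, W2, W3} is the only feasible choice of open sites. Minimum: 588.

588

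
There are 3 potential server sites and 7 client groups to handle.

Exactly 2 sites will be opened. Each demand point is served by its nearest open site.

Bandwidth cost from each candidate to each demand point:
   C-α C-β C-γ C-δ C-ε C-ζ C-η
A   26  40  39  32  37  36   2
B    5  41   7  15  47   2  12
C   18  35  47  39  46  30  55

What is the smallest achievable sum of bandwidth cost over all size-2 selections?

108

Open {A, B}.
  C-α→B 5, C-β→A 40, C-γ→B 7, C-δ→B 15, C-ε→A 37, C-ζ→B 2, C-η→A 2  ⇒ total 108.
Compare {B, C}: total 122.
Compare {A, C}: total 193.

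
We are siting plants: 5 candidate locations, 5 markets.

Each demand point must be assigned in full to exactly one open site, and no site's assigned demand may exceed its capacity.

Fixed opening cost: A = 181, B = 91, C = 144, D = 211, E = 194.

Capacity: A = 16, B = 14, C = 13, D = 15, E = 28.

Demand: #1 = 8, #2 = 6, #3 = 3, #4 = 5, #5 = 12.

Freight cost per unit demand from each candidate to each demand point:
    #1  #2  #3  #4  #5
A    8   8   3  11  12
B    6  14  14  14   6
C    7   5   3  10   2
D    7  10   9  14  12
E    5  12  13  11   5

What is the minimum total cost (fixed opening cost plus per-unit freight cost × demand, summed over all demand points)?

532

Open {C, E}; cheapest assignment that respects the capacities:
  C (cap 13, load 9): #2, #3 — cost 6×5 + 3×3 = 39
  E (cap 28, load 25): #1, #4, #5 — cost 8×5 + 5×11 + 12×5 = 155
  Shipping 194, fixed 338 → total 532.
  Any other capacity-feasible assignment to {C, E} ships for at least 194.
Compare {B, E}: its best feasible assignment gives total 559.
Compare {A, E}: its best feasible assignment gives total 587.
Every other set of open sites that can feasibly serve all demand totals ≥ 559 even under its best assignment. Minimum: 532.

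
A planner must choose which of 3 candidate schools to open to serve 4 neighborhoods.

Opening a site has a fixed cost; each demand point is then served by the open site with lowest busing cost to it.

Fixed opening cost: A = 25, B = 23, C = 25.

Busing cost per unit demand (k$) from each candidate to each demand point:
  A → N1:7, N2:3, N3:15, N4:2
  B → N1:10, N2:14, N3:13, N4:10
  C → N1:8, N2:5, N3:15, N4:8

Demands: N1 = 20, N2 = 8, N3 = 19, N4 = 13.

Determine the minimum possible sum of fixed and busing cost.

485

Open {A, B}: assign each demand point to its cheapest open site.
  N1→A 20×7=140, N2→A 8×3=24, N3→B 19×13=247, N4→A 13×2=26
  busing cost 437, fixed 48 → total 485.
Compare {A}: busing cost 475 + fixed 25 = 500.
Compare {A, B, C}: busing cost 437 + fixed 73 = 510.
Compare {A, C}: busing cost 475 + fixed 50 = 525.
All other subsets cost ≥ 500. Minimum total cost: 485.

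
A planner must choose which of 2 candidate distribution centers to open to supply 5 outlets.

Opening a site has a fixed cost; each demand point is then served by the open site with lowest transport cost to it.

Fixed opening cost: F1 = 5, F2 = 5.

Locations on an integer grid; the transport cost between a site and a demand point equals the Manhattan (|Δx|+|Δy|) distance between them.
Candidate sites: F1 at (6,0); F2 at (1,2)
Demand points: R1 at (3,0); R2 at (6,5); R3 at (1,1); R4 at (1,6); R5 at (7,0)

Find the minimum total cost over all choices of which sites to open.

24

Open {F1, F2}: assign each demand point to its cheapest open site.
  R1→F1 3, R2→F1 5, R3→F2 1, R4→F2 4, R5→F1 1
  transport cost 14, fixed 10 → total 24.
Compare {F2}: transport cost 25 + fixed 5 = 30.
Compare {F1}: transport cost 26 + fixed 5 = 31.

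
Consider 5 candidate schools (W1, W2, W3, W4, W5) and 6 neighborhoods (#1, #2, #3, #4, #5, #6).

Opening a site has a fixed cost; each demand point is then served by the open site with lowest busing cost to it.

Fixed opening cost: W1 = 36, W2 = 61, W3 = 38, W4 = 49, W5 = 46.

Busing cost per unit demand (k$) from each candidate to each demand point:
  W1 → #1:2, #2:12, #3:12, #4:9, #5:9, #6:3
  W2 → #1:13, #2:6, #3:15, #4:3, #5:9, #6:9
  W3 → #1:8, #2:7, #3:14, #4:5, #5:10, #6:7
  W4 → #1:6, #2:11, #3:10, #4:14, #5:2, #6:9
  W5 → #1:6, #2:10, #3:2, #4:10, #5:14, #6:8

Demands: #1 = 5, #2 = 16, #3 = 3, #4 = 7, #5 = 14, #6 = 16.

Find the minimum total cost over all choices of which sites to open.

Open {W1, W2, W4}: assign each demand point to its cheapest open site.
  #1→W1 5×2=10, #2→W2 16×6=96, #3→W4 3×10=30, #4→W2 7×3=21, #5→W4 14×2=28, #6→W1 16×3=48
  busing cost 233, fixed 146 → total 379.
Compare {W1, W3, W4}: busing cost 263 + fixed 123 = 386.
Compare {W1, W2, W4, W5}: busing cost 209 + fixed 192 = 401.
Compare {W1, W3, W4, W5}: busing cost 239 + fixed 169 = 408.
All other subsets cost ≥ 386. Minimum total cost: 379.

379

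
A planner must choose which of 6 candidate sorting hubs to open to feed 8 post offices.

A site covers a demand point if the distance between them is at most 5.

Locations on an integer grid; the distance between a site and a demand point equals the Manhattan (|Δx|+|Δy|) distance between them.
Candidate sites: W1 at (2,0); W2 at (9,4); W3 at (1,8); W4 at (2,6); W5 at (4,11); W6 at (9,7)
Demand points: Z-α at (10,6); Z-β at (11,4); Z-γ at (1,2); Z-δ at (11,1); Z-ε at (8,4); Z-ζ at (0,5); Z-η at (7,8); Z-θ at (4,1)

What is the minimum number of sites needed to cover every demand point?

4

Coverage sets (demand points within 5 of each site):
  W1: {Z-γ, Z-θ}
  W2: {Z-α, Z-β, Z-δ, Z-ε}
  W3: {Z-ζ}
  W4: {Z-γ, Z-ζ}
  W5: {}
  W6: {Z-α, Z-β, Z-ε, Z-η}
No 3 sites suffice: every size-3 union leaves at least one demand point uncovered.
But {W1, W2, W3, W6} covers everything, so the minimum is 4.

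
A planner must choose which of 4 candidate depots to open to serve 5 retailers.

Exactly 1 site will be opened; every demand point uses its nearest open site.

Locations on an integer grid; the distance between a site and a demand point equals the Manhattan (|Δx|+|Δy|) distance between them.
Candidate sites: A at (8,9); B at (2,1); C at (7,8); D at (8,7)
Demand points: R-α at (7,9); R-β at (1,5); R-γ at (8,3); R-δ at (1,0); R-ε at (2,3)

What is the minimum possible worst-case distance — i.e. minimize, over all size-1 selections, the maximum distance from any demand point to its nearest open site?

Open {B}.
  Farthest demand point is R-α at distance 13 (to B); all others are ≤ 13.
With {C} the worst case is 14.
With {D} the worst case is 14.
No size-1 selection achieves below 13.

13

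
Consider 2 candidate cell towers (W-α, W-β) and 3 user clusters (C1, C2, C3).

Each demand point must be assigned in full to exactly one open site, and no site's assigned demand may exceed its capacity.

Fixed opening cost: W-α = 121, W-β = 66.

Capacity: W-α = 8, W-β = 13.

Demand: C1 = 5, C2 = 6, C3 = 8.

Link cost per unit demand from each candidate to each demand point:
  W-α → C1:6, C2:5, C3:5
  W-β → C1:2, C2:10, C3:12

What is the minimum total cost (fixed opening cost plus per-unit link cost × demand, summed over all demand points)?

297

Open {W-α, W-β}; cheapest assignment that respects the capacities:
  W-α (cap 8, load 8): C3 — cost 8×5 = 40
  W-β (cap 13, load 11): C1, C2 — cost 5×2 + 6×10 = 70
  Shipping 110, fixed 187 → total 297.
  Any other capacity-feasible assignment to {W-α, W-β} ships for at least 110.
Total demand is 19 and no other set of sites has combined capacity ≥ 19, so {W-α, W-β} is the only feasible choice of open sites. Minimum: 297.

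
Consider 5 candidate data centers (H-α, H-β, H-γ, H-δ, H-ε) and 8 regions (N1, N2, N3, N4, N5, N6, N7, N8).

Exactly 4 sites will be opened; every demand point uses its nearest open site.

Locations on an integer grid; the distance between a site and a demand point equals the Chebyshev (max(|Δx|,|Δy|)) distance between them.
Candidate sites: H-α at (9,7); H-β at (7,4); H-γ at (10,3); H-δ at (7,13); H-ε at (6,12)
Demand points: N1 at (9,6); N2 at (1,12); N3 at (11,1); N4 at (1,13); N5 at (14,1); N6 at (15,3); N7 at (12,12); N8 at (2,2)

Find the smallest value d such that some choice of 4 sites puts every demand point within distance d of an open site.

5

Open {H-α, H-β, H-γ, H-ε}.
  Farthest demand point is N2 at distance 5 (to H-ε); all others are ≤ 5.
With {H-β, H-γ, H-δ, H-ε} the worst case is 5.
With {H-α, H-β, H-γ, H-δ} the worst case is 6.
No size-4 selection achieves below 5.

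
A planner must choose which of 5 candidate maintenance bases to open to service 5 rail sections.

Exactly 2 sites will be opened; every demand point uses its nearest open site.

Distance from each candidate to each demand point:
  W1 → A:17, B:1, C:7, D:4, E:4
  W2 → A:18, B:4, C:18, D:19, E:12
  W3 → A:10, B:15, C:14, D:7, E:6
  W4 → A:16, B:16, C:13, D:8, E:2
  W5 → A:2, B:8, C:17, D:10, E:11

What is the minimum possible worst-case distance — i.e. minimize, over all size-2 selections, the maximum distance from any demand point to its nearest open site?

7

Open {W1, W5}.
  Farthest demand point is C at distance 7 (to W1); all others are ≤ 7.
With {W1, W3} the worst case is 10.
With {W4, W5} the worst case is 13.
No size-2 selection achieves below 7.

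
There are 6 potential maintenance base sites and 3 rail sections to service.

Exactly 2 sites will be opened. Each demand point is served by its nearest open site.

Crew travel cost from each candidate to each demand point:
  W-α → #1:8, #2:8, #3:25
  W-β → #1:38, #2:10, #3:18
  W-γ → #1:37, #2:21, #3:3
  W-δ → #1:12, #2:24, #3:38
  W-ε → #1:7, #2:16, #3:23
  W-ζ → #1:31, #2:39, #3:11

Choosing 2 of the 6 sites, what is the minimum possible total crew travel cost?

Open {W-α, W-γ}.
  #1→W-α 8, #2→W-α 8, #3→W-γ 3  ⇒ total 19.
Compare {W-γ, W-ε}: total 26.
Compare {W-α, W-ζ}: total 27.
No size-2 selection does better; minimum is 19.

19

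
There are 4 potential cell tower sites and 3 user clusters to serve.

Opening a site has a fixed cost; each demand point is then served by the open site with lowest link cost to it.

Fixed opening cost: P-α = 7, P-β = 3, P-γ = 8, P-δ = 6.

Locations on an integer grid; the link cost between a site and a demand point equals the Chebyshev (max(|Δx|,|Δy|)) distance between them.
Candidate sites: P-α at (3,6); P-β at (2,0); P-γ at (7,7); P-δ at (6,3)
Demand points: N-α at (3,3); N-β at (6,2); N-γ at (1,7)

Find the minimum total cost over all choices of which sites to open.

Open {P-δ}: assign each demand point to its cheapest open site.
  N-α→P-δ 3, N-β→P-δ 1, N-γ→P-δ 5
  link cost 9, fixed 6 → total 15.
Compare {P-α}: link cost 9 + fixed 7 = 16.
Compare {P-β}: link cost 14 + fixed 3 = 17.
Compare {P-β, P-δ}: link cost 9 + fixed 9 = 18.
All other subsets cost ≥ 16. Minimum total cost: 15.

15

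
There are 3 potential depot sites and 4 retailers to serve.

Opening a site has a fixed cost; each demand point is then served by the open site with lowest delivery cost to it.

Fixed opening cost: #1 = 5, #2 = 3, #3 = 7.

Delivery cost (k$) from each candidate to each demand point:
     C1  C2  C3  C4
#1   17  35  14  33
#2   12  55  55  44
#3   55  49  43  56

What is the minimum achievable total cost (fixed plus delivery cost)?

Open {#1, #2}: assign each demand point to its cheapest open site.
  C1→#2 12, C2→#1 35, C3→#1 14, C4→#1 33
  delivery cost 94, fixed 8 → total 102.
Compare {#1}: delivery cost 99 + fixed 5 = 104.
Compare {#1, #2, #3}: delivery cost 94 + fixed 15 = 109.
Compare {#1, #3}: delivery cost 99 + fixed 12 = 111.
All other subsets cost ≥ 104. Minimum total cost: 102.

102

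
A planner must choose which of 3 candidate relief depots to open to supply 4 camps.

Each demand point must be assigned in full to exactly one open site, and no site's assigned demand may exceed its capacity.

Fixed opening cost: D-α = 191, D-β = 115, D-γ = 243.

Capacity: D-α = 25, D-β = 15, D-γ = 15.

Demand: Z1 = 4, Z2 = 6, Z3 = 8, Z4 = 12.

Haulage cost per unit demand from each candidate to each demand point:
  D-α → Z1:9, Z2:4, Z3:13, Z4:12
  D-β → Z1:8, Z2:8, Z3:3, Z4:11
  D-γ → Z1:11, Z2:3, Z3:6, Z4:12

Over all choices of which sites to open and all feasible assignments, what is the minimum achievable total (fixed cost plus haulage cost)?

530

Open {D-α, D-β}; cheapest assignment that respects the capacities:
  D-α (cap 25, load 18): Z2, Z4 — cost 6×4 + 12×12 = 168
  D-β (cap 15, load 12): Z1, Z3 — cost 4×8 + 8×3 = 56
  Shipping 224, fixed 306 → total 530.
  Any other capacity-feasible assignment to {D-α, D-β} ships for at least 224.
Compare {D-α, D-γ}: its best feasible assignment gives total 680.
Compare {D-α, D-β, D-γ}: its best feasible assignment gives total 767.
Every other set of open sites that can feasibly serve all demand totals ≥ 680 even under its best assignment. Minimum: 530.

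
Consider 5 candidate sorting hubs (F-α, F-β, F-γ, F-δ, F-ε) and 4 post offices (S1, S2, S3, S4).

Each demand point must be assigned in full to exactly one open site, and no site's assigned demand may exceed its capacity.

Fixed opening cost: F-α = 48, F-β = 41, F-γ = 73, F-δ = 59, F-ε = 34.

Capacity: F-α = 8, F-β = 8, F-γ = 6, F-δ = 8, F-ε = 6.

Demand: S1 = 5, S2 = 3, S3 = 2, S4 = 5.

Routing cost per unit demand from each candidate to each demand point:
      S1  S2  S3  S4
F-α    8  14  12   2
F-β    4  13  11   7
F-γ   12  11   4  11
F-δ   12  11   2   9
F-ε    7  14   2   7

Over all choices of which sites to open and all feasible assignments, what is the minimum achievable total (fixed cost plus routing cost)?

Open {F-α, F-β}; cheapest assignment that respects the capacities:
  F-α (cap 8, load 7): S3, S4 — cost 2×12 + 5×2 = 34
  F-β (cap 8, load 8): S1, S2 — cost 5×4 + 3×13 = 59
  Shipping 93, fixed 89 → total 182.
  Any other capacity-feasible assignment to {F-α, F-β} ships for at least 93.
Compare {F-α, F-β, F-ε}: its best feasible assignment gives total 196.
Compare {F-β, F-δ}: its best feasible assignment gives total 208.
Every other set of open sites that can feasibly serve all demand totals ≥ 196 even under its best assignment. Minimum: 182.

182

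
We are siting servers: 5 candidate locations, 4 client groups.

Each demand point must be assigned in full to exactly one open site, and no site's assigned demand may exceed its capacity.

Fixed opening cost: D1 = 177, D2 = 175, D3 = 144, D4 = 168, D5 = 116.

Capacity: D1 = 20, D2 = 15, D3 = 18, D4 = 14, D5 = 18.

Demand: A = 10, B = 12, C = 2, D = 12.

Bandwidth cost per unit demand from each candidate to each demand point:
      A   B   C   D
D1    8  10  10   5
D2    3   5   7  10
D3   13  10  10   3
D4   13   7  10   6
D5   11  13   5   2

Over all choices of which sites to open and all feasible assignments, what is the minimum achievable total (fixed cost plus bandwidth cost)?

Open {D2, D4, D5}; cheapest assignment that respects the capacities:
  D2 (cap 15, load 10): A — cost 10×3 = 30
  D4 (cap 14, load 12): B — cost 12×7 = 84
  D5 (cap 18, load 14): C, D — cost 2×5 + 12×2 = 34
  Shipping 148, fixed 459 → total 607.
  Any other capacity-feasible assignment to {D2, D4, D5} ships for at least 148.
Compare {D2, D3, D5}: its best feasible assignment gives total 619.
Compare {D1, D2, D5}: its best feasible assignment gives total 642.
Every other set of open sites that can feasibly serve all demand totals ≥ 619 even under its best assignment. Minimum: 607.

607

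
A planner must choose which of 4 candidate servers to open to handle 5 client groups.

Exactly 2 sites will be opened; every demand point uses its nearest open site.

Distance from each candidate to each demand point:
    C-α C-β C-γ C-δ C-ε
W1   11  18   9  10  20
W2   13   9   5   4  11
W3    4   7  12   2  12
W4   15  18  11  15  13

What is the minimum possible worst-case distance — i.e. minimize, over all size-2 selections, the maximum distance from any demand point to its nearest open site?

Open {W1, W2}.
  Farthest demand point is C-α at distance 11 (to W1); all others are ≤ 11.
With {W2, W3} the worst case is 11.
With {W1, W3} the worst case is 12.
No size-2 selection achieves below 11.

11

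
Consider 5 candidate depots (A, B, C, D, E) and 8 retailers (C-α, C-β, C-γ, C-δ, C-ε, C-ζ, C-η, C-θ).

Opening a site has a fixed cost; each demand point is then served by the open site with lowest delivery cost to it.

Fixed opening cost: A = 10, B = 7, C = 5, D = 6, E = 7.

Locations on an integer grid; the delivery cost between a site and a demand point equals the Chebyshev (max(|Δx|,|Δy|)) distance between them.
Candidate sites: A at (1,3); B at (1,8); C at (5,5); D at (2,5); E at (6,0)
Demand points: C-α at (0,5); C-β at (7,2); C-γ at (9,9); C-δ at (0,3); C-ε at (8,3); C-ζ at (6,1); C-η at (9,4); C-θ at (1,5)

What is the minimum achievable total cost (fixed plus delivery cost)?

Open {C, D}: assign each demand point to its cheapest open site.
  C-α→D 2, C-β→C 3, C-γ→C 4, C-δ→D 2, C-ε→C 3, C-ζ→C 4, C-η→C 4, C-θ→D 1
  delivery cost 23, fixed 11 → total 34.
Compare {D, E}: delivery cost 22 + fixed 13 = 35.
Compare {C}: delivery cost 32 + fixed 5 = 37.
Compare {C, D, E}: delivery cost 19 + fixed 18 = 37.
All other subsets cost ≥ 35. Minimum total cost: 34.

34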